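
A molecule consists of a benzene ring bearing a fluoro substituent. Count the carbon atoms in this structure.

Atom tally by fragment:
  benzene ring core → C:6 H:6
  (− 1 ring H displaced by substituents)
  + F → F:1
Element totals:
  C: 6
  H: 5
  F: 1

6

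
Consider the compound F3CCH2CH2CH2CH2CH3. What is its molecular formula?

Atom tally by fragment:
  F3CCH2 → C:2 H:2 F:3
  CH2 → C:1 H:2
  CH2 → C:1 H:2
  CH2 → C:1 H:2
  CH3 → C:1 H:3
Element totals:
  C: 6
  H: 11
  F: 3

C6H11F3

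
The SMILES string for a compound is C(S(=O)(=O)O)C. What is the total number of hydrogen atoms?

6

Atom tally by fragment:
  HO3SCH2 → C:1 H:3 S:1 O:3
  CH3 → C:1 H:3
Element totals:
  C: 2
  H: 6
  O: 3
  S: 1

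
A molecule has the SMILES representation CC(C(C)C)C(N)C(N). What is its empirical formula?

Atom tally by fragment:
  CH3 → C:1 H:3
  CH(CH(CH3)2) → C:4 H:8
  CH(NH2) → C:1 H:3 N:1
  CH2NH2 → C:1 H:4 N:1
Element totals:
  C: 7
  H: 18
  N: 2
Molecular formula: C7H18N2.
gcd of subscripts (7, 18, 2) = 1, so the empirical formula equals the molecular formula.

C7H18N2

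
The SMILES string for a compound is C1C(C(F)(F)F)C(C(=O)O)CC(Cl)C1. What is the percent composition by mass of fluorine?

Atom tally by fragment:
  cyclohexane ring core → C:6 H:12
  (− 3 ring H displaced by substituents)
  + CF3 → C:1 F:3
  + COOH → C:1 H:1 O:2
  + Cl → Cl:1
Element totals:
  C: 8
  H: 10
  Cl: 1
  F: 3
  O: 2
Molecular formula: C8H10ClF3O2.
Molar mass = 230.610 g/mol.
Mass from F: 3 × 18.998 = 56.994 g/mol.
%F = 56.994 / 230.610 × 100 = 24.71%.

24.71%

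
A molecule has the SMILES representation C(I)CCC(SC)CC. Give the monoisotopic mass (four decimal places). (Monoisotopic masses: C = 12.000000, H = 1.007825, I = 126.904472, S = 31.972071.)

257.9939

Atom tally by fragment:
  ICH2 → C:1 H:2 I:1
  CH2 → C:1 H:2
  CH2 → C:1 H:2
  CH(SCH3) → C:2 H:4 S:1
  CH2 → C:1 H:2
  CH3 → C:1 H:3
Element totals:
  C: 7
  H: 15
  I: 1
  S: 1
Molecular formula: C7H15IS.
  M = 7(12.0) + 15(1.007825) + 126.904472 + 31.972071
    = 84.000000 + 15.117375 + 126.904472 + 31.972071 = 257.993918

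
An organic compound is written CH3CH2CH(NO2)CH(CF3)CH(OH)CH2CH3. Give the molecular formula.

Element totals:
  C: 8
  H: 14
  F: 3
  N: 1
  O: 3

C8H14F3NO3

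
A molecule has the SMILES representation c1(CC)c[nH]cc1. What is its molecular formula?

Atom tally by fragment:
  pyrrole ring core → C:4 H:5 N:1
  (− 1 ring H displaced by substituents)
  + C2H5 → C:2 H:5
Element totals:
  C: 6
  H: 9
  N: 1

C6H9N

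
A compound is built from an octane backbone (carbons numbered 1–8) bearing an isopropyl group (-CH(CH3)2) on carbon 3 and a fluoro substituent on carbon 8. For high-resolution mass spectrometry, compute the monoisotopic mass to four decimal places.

174.1784

Atom tally by fragment:
  CH3 → C:1 H:3
  CH2 → C:1 H:2
  CH(CH(CH3)2) → C:4 H:8
  CH2 → C:1 H:2
  CH2 → C:1 H:2
  CH2 → C:1 H:2
  CH2 → C:1 H:2
  CH2F → C:1 H:2 F:1
Element totals:
  C: 11
  H: 23
  F: 1
Molecular formula: C11H23F.
  M = 11(12.0) + 23(1.007825) + 18.998403
    = 132.000000 + 23.179975 + 18.998403 = 174.178378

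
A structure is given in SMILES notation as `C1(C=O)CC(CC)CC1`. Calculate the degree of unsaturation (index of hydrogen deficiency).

Atom tally by fragment:
  cyclopentane ring core → C:5 H:10
  (− 2 ring H displaced by substituents)
  + CHO → C:1 H:1 O:1
  + C2H5 → C:2 H:5
Element totals:
  C: 8
  H: 14
  O: 1
Molecular formula: C8H14O.
DoU = (2C + 2 + N − H − X) / 2 = (2·8 + 2 + 0 − 14 − 0) / 2 = 2.

2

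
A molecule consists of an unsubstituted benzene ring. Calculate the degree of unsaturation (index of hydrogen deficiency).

4

Atom tally by fragment:
  benzene ring core → C:6 H:6
Element totals:
  C: 6
  H: 6
Molecular formula: C6H6.
DoU = (2C + 2 + N − H − X) / 2 = (2·6 + 2 + 0 − 6 − 0) / 2 = 4.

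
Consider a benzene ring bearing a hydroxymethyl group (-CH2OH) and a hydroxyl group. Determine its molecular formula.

C7H8O2

Atom tally by fragment:
  benzene ring core → C:6 H:6
  (− 2 ring H displaced by substituents)
  + CH2OH → C:1 H:3 O:1
  + OH → O:1 H:1
Element totals:
  C: 7
  H: 8
  O: 2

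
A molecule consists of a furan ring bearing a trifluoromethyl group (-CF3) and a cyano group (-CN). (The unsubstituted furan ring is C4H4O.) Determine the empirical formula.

C6H2F3NO

Atom tally by fragment:
  furan ring core → C:4 H:4 O:1
  (− 2 ring H displaced by substituents)
  + CF3 → C:1 F:3
  + CN → C:1 N:1
Element totals:
  C: 6
  H: 2
  F: 3
  N: 1
  O: 1
Molecular formula: C6H2F3NO.
gcd of subscripts (6, 3, 2, 1, 1) = 1, so the empirical formula equals the molecular formula.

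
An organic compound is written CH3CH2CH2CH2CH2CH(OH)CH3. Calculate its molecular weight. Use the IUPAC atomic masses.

Element totals:
  C: 7
  H: 16
  O: 1
Molecular formula: C7H16O.
  M = 7(12.011) + 16(1.008) + 15.999
    = 84.077 + 16.128 + 15.999 = 116.204

116.20 g/mol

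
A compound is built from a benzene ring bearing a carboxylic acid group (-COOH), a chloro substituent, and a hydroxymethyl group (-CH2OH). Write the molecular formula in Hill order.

Atom tally by fragment:
  benzene ring core → C:6 H:6
  (− 3 ring H displaced by substituents)
  + COOH → C:1 H:1 O:2
  + Cl → Cl:1
  + CH2OH → C:1 H:3 O:1
Element totals:
  C: 8
  H: 7
  Cl: 1
  O: 3

C8H7ClO3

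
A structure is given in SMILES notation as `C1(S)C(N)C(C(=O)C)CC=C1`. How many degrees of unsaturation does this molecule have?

Atom tally by fragment:
  cyclohexene ring core → C:6 H:10
  (− 3 ring H displaced by substituents)
  + SH → S:1 H:1
  + NH2 → N:1 H:2
  + COCH3 → C:2 H:3 O:1
Element totals:
  C: 8
  H: 13
  N: 1
  O: 1
  S: 1
Molecular formula: C8H13NOS.
DoU = (2C + 2 + N − H − X) / 2 = (2·8 + 2 + 1 − 13 − 0) / 2 = 3.

3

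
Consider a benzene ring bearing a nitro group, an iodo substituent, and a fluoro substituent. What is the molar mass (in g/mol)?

267.00 g/mol

Atom tally by fragment:
  benzene ring core → C:6 H:6
  (− 3 ring H displaced by substituents)
  + NO2 → N:1 O:2
  + I → I:1
  + F → F:1
Element totals:
  C: 6
  H: 3
  F: 1
  I: 1
  N: 1
  O: 2
Molecular formula: C6H3FINO2.
  M = 6(12.011) + 3(1.008) + 18.998 + 126.904 + 14.007 + 2(15.999)
    = 72.066 + 3.024 + 18.998 + 126.904 + 14.007 + 31.998 = 266.997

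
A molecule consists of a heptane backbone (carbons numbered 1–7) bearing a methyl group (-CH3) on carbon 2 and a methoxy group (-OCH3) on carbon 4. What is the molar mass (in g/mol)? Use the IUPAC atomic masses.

Atom tally by fragment:
  CH3 → C:1 H:3
  CH(CH3) → C:2 H:4
  CH2 → C:1 H:2
  CH(OCH3) → C:2 H:4 O:1
  CH2 → C:1 H:2
  CH2 → C:1 H:2
  CH3 → C:1 H:3
Element totals:
  C: 9
  H: 20
  O: 1
Molecular formula: C9H20O.
  M = 9(12.011) + 20(1.008) + 15.999
    = 108.099 + 20.160 + 15.999 = 144.258

144.26 g/mol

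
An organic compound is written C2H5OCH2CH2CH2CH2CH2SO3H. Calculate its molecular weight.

196.26 g/mol

Atom tally by fragment:
  C2H5OCH2 → C:3 H:7 O:1
  CH2 → C:1 H:2
  CH2 → C:1 H:2
  CH2 → C:1 H:2
  CH2SO3H → C:1 H:3 S:1 O:3
Element totals:
  C: 7
  H: 16
  O: 4
  S: 1
Molecular formula: C7H16O4S.
  M = 7(12.011) + 16(1.008) + 4(15.999) + 32.06
    = 84.077 + 16.128 + 63.996 + 32.060 = 196.261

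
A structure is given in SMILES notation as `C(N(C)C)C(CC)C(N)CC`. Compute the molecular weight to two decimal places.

Atom tally by fragment:
  (CH3)2NCH2 → C:3 H:8 N:1
  CH(C2H5) → C:3 H:6
  CH(NH2) → C:1 H:3 N:1
  CH2 → C:1 H:2
  CH3 → C:1 H:3
Element totals:
  C: 9
  H: 22
  N: 2
Molecular formula: C9H22N2.
  M = 9(12.011) + 22(1.008) + 2(14.007)
    = 108.099 + 22.176 + 28.014 = 158.289

158.29 g/mol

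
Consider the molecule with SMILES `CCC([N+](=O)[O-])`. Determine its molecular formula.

C3H7NO2

Atom tally by fragment:
  CH3 → C:1 H:3
  CH2 → C:1 H:2
  CH2NO2 → C:1 H:2 N:1 O:2
Element totals:
  C: 3
  H: 7
  N: 1
  O: 2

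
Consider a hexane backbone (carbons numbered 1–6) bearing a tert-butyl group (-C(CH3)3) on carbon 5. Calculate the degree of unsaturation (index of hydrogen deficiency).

0

Atom tally by fragment:
  CH3 → C:1 H:3
  CH2 → C:1 H:2
  CH2 → C:1 H:2
  CH2 → C:1 H:2
  CH(C(CH3)3) → C:5 H:10
  CH3 → C:1 H:3
Element totals:
  C: 10
  H: 22
Molecular formula: C10H22.
DoU = (2C + 2 + N − H − X) / 2 = (2·10 + 2 + 0 − 22 − 0) / 2 = 0.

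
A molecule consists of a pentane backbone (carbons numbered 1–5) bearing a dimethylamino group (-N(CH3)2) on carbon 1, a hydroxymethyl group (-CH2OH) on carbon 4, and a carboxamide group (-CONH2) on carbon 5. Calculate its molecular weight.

188.27 g/mol

Atom tally by fragment:
  (CH3)2NCH2 → C:3 H:8 N:1
  CH2 → C:1 H:2
  CH2 → C:1 H:2
  CH(CH2OH) → C:2 H:4 O:1
  CH2CONH2 → C:2 H:4 O:1 N:1
Element totals:
  C: 9
  H: 20
  N: 2
  O: 2
Molecular formula: C9H20N2O2.
  M = 9(12.011) + 20(1.008) + 2(14.007) + 2(15.999)
    = 108.099 + 20.160 + 28.014 + 31.998 = 188.271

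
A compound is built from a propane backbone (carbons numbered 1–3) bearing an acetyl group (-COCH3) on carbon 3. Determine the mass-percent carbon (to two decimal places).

69.72%

Atom tally by fragment:
  CH3 → C:1 H:3
  CH2 → C:1 H:2
  CH2COCH3 → C:3 H:5 O:1
Element totals:
  C: 5
  H: 10
  O: 1
Molecular formula: C5H10O.
Molar mass = 86.134 g/mol.
Mass from C: 5 × 12.011 = 60.055 g/mol.
%C = 60.055 / 86.134 × 100 = 69.72%.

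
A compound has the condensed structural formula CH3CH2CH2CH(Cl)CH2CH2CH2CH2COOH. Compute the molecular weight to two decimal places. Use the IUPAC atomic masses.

Atom tally by fragment:
  CH3 → C:1 H:3
  CH2 → C:1 H:2
  CH2 → C:1 H:2
  CH(Cl) → C:1 H:1 Cl:1
  CH2 → C:1 H:2
  CH2 → C:1 H:2
  CH2 → C:1 H:2
  CH2COOH → C:2 H:3 O:2
Element totals:
  C: 9
  H: 17
  Cl: 1
  O: 2
Molecular formula: C9H17ClO2.
  M = 9(12.011) + 17(1.008) + 35.45 + 2(15.999)
    = 108.099 + 17.136 + 35.450 + 31.998 = 192.683

192.68 g/mol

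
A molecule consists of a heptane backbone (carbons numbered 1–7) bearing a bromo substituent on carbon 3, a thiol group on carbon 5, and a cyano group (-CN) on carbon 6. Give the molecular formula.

Atom tally by fragment:
  CH3 → C:1 H:3
  CH2 → C:1 H:2
  CH(Br) → C:1 H:1 Br:1
  CH2 → C:1 H:2
  CH(SH) → C:1 H:2 S:1
  CH(CN) → C:2 H:1 N:1
  CH3 → C:1 H:3
Element totals:
  C: 8
  H: 14
  Br: 1
  N: 1
  S: 1

C8H14BrNS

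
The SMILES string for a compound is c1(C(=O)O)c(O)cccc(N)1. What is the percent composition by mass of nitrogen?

Atom tally by fragment:
  benzene ring core → C:6 H:6
  (− 3 ring H displaced by substituents)
  + COOH → C:1 H:1 O:2
  + OH → O:1 H:1
  + NH2 → N:1 H:2
Element totals:
  C: 7
  H: 7
  N: 1
  O: 3
Molecular formula: C7H7NO3.
Molar mass = 153.137 g/mol.
Mass from N: 1 × 14.007 = 14.007 g/mol.
%N = 14.007 / 153.137 × 100 = 9.15%.

9.15%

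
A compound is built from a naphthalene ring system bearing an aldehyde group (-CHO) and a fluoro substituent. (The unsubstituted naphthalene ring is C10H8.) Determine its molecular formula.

C11H7FO

Atom tally by fragment:
  naphthalene ring system core → C:10 H:8
  (− 2 ring H displaced by substituents)
  + CHO → C:1 H:1 O:1
  + F → F:1
Element totals:
  C: 11
  H: 7
  F: 1
  O: 1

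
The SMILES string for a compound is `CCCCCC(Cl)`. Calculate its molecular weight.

Atom tally by fragment:
  CH3 → C:1 H:3
  CH2 → C:1 H:2
  CH2 → C:1 H:2
  CH2 → C:1 H:2
  CH2 → C:1 H:2
  CH2Cl → C:1 H:2 Cl:1
Element totals:
  C: 6
  H: 13
  Cl: 1
Molecular formula: C6H13Cl.
  M = 6(12.011) + 13(1.008) + 35.45
    = 72.066 + 13.104 + 35.450 = 120.620

120.62 g/mol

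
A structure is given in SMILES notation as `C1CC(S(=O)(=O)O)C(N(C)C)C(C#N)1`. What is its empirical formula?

C8H14N2O3S

Atom tally by fragment:
  cyclopentane ring core → C:5 H:10
  (− 3 ring H displaced by substituents)
  + SO3H → S:1 O:3 H:1
  + N(CH3)2 → N:1 C:2 H:6
  + CN → C:1 N:1
Element totals:
  C: 8
  H: 14
  N: 2
  O: 3
  S: 1
Molecular formula: C8H14N2O3S.
gcd of subscripts (8, 14, 2, 3, 1) = 1, so the empirical formula equals the molecular formula.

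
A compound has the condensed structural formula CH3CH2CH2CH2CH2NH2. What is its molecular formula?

Element totals:
  C: 5
  H: 13
  N: 1

C5H13N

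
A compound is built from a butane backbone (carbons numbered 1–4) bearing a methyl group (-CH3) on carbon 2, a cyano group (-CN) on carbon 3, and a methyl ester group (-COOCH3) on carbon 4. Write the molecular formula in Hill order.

Atom tally by fragment:
  CH3 → C:1 H:3
  CH(CH3) → C:2 H:4
  CH(CN) → C:2 H:1 N:1
  CH2COOCH3 → C:3 H:5 O:2
Element totals:
  C: 8
  H: 13
  N: 1
  O: 2

C8H13NO2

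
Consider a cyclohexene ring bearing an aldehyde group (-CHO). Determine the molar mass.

Atom tally by fragment:
  cyclohexene ring core → C:6 H:10
  (− 1 ring H displaced by substituents)
  + CHO → C:1 H:1 O:1
Element totals:
  C: 7
  H: 10
  O: 1
Molecular formula: C7H10O.
  M = 7(12.011) + 10(1.008) + 15.999
    = 84.077 + 10.080 + 15.999 = 110.156

110.16 g/mol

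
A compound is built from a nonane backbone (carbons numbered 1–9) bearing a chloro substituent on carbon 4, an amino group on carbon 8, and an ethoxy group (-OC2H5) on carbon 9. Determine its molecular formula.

C11H24ClNO

Atom tally by fragment:
  CH3 → C:1 H:3
  CH2 → C:1 H:2
  CH2 → C:1 H:2
  CH(Cl) → C:1 H:1 Cl:1
  CH2 → C:1 H:2
  CH2 → C:1 H:2
  CH2 → C:1 H:2
  CH(NH2) → C:1 H:3 N:1
  CH2OC2H5 → C:3 H:7 O:1
Element totals:
  C: 11
  H: 24
  Cl: 1
  N: 1
  O: 1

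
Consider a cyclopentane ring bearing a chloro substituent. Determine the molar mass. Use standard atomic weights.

Atom tally by fragment:
  cyclopentane ring core → C:5 H:10
  (− 1 ring H displaced by substituents)
  + Cl → Cl:1
Element totals:
  C: 5
  H: 9
  Cl: 1
Molecular formula: C5H9Cl.
  M = 5(12.011) + 9(1.008) + 35.45
    = 60.055 + 9.072 + 35.450 = 104.577

104.58 g/mol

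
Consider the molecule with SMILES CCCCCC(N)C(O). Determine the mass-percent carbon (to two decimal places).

Atom tally by fragment:
  CH3 → C:1 H:3
  CH2 → C:1 H:2
  CH2 → C:1 H:2
  CH2 → C:1 H:2
  CH2 → C:1 H:2
  CH(NH2) → C:1 H:3 N:1
  CH2OH → C:1 H:3 O:1
Element totals:
  C: 7
  H: 17
  N: 1
  O: 1
Molecular formula: C7H17NO.
Molar mass = 131.219 g/mol.
Mass from C: 7 × 12.011 = 84.077 g/mol.
%C = 84.077 / 131.219 × 100 = 64.07%.

64.07%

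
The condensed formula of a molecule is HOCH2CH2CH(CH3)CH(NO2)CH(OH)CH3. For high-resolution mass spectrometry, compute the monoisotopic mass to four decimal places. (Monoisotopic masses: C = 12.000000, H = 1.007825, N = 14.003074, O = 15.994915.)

177.1001

Atom tally by fragment:
  HOCH2CH2 → C:2 H:5 O:1
  CH(CH3) → C:2 H:4
  CH(NO2) → C:1 H:1 N:1 O:2
  CH(OH) → C:1 H:2 O:1
  CH3 → C:1 H:3
Element totals:
  C: 7
  H: 15
  N: 1
  O: 4
Molecular formula: C7H15NO4.
  M = 7(12.0) + 15(1.007825) + 14.003074 + 4(15.994915)
    = 84.000000 + 15.117375 + 14.003074 + 63.979660 = 177.100109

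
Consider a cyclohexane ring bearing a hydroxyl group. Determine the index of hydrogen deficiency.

Atom tally by fragment:
  cyclohexane ring core → C:6 H:12
  (− 1 ring H displaced by substituents)
  + OH → O:1 H:1
Element totals:
  C: 6
  H: 12
  O: 1
Molecular formula: C6H12O.
DoU = (2C + 2 + N − H − X) / 2 = (2·6 + 2 + 0 − 12 − 0) / 2 = 1.

1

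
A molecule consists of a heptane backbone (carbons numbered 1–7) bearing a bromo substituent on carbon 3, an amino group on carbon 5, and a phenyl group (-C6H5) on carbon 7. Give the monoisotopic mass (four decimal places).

269.0779

Atom tally by fragment:
  CH3 → C:1 H:3
  CH2 → C:1 H:2
  CH(Br) → C:1 H:1 Br:1
  CH2 → C:1 H:2
  CH(NH2) → C:1 H:3 N:1
  CH2 → C:1 H:2
  CH2C6H5 → C:7 H:7
Element totals:
  C: 13
  H: 20
  Br: 1
  N: 1
Molecular formula: C13H20BrN.
  M = 13(12.0) + 20(1.007825) + 78.918338 + 14.003074
    = 156.000000 + 20.156500 + 78.918338 + 14.003074 = 269.077912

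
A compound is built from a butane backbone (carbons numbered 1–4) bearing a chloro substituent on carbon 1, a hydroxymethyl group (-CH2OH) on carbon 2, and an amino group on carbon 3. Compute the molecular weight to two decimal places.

137.61 g/mol

Atom tally by fragment:
  ClCH2 → C:1 H:2 Cl:1
  CH(CH2OH) → C:2 H:4 O:1
  CH(NH2) → C:1 H:3 N:1
  CH3 → C:1 H:3
Element totals:
  C: 5
  H: 12
  Cl: 1
  N: 1
  O: 1
Molecular formula: C5H12ClNO.
  M = 5(12.011) + 12(1.008) + 35.45 + 14.007 + 15.999
    = 60.055 + 12.096 + 35.450 + 14.007 + 15.999 = 137.607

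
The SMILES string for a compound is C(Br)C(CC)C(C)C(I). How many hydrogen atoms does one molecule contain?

14

Atom tally by fragment:
  BrCH2 → C:1 H:2 Br:1
  CH(C2H5) → C:3 H:6
  CH(CH3) → C:2 H:4
  CH2I → C:1 H:2 I:1
Element totals:
  C: 7
  H: 14
  Br: 1
  I: 1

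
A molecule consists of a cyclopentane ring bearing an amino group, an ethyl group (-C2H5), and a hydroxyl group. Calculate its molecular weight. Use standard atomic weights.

Atom tally by fragment:
  cyclopentane ring core → C:5 H:10
  (− 3 ring H displaced by substituents)
  + NH2 → N:1 H:2
  + C2H5 → C:2 H:5
  + OH → O:1 H:1
Element totals:
  C: 7
  H: 15
  N: 1
  O: 1
Molecular formula: C7H15NO.
  M = 7(12.011) + 15(1.008) + 14.007 + 15.999
    = 84.077 + 15.120 + 14.007 + 15.999 = 129.203

129.20 g/mol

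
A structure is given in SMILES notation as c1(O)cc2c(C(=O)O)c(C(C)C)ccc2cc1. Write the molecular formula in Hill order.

Atom tally by fragment:
  naphthalene ring system core → C:10 H:8
  (− 3 ring H displaced by substituents)
  + OH → O:1 H:1
  + COOH → C:1 H:1 O:2
  + CH(CH3)2 → C:3 H:7
Element totals:
  C: 14
  H: 14
  O: 3

C14H14O3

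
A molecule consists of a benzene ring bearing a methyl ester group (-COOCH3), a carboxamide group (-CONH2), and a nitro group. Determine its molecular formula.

Atom tally by fragment:
  benzene ring core → C:6 H:6
  (− 3 ring H displaced by substituents)
  + COOCH3 → C:2 H:3 O:2
  + CONH2 → C:1 H:2 O:1 N:1
  + NO2 → N:1 O:2
Element totals:
  C: 9
  H: 8
  N: 2
  O: 5

C9H8N2O5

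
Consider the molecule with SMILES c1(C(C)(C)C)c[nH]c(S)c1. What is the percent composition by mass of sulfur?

20.65%

Atom tally by fragment:
  pyrrole ring core → C:4 H:5 N:1
  (− 2 ring H displaced by substituents)
  + C(CH3)3 → C:4 H:9
  + SH → S:1 H:1
Element totals:
  C: 8
  H: 13
  N: 1
  S: 1
Molecular formula: C8H13NS.
Molar mass = 155.259 g/mol.
Mass from S: 1 × 32.06 = 32.060 g/mol.
%S = 32.060 / 155.259 × 100 = 20.65%.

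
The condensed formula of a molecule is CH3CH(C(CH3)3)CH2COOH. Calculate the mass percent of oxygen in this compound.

22.19%

Element totals:
  C: 8
  H: 16
  O: 2
Molecular formula: C8H16O2.
Molar mass = 144.214 g/mol.
Mass from O: 2 × 15.999 = 31.998 g/mol.
%O = 31.998 / 144.214 × 100 = 22.19%.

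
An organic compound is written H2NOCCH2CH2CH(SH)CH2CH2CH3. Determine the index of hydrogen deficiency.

1

Atom tally by fragment:
  H2NOCCH2 → C:2 H:4 O:1 N:1
  CH2 → C:1 H:2
  CH(SH) → C:1 H:2 S:1
  CH2 → C:1 H:2
  CH2 → C:1 H:2
  CH3 → C:1 H:3
Element totals:
  C: 7
  H: 15
  N: 1
  O: 1
  S: 1
Molecular formula: C7H15NOS.
DoU = (2C + 2 + N − H − X) / 2 = (2·7 + 2 + 1 − 15 − 0) / 2 = 1.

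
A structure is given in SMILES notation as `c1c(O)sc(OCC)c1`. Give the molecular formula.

Atom tally by fragment:
  thiophene ring core → C:4 H:4 S:1
  (− 2 ring H displaced by substituents)
  + OH → O:1 H:1
  + OC2H5 → C:2 H:5 O:1
Element totals:
  C: 6
  H: 8
  O: 2
  S: 1

C6H8O2S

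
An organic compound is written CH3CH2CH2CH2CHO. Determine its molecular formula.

C5H10O

Element totals:
  C: 5
  H: 10
  O: 1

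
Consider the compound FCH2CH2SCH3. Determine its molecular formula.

Element totals:
  C: 3
  H: 7
  F: 1
  S: 1

C3H7FS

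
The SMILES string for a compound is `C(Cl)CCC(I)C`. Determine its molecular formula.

C5H10ClI

Atom tally by fragment:
  ClCH2 → C:1 H:2 Cl:1
  CH2 → C:1 H:2
  CH2 → C:1 H:2
  CH(I) → C:1 H:1 I:1
  CH3 → C:1 H:3
Element totals:
  C: 5
  H: 10
  Cl: 1
  I: 1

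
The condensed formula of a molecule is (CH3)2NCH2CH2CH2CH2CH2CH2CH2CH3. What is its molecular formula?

C10H23N

Atom tally by fragment:
  (CH3)2NCH2 → C:3 H:8 N:1
  CH2 → C:1 H:2
  CH2 → C:1 H:2
  CH2 → C:1 H:2
  CH2 → C:1 H:2
  CH2 → C:1 H:2
  CH2 → C:1 H:2
  CH3 → C:1 H:3
Element totals:
  C: 10
  H: 23
  N: 1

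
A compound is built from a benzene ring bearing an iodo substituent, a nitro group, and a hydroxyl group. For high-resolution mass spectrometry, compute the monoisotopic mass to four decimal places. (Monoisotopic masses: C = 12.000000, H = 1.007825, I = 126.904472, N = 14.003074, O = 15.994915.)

Atom tally by fragment:
  benzene ring core → C:6 H:6
  (− 3 ring H displaced by substituents)
  + I → I:1
  + NO2 → N:1 O:2
  + OH → O:1 H:1
Element totals:
  C: 6
  H: 4
  I: 1
  N: 1
  O: 3
Molecular formula: C6H4INO3.
  M = 6(12.0) + 4(1.007825) + 126.904472 + 14.003074 + 3(15.994915)
    = 72.000000 + 4.031300 + 126.904472 + 14.003074 + 47.984745 = 264.923591

264.9236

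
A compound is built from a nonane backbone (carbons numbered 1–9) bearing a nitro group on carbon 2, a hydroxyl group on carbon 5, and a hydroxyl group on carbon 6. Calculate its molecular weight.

205.25 g/mol

Atom tally by fragment:
  CH3 → C:1 H:3
  CH(NO2) → C:1 H:1 N:1 O:2
  CH2 → C:1 H:2
  CH2 → C:1 H:2
  CH(OH) → C:1 H:2 O:1
  CH(OH) → C:1 H:2 O:1
  CH2 → C:1 H:2
  CH2 → C:1 H:2
  CH3 → C:1 H:3
Element totals:
  C: 9
  H: 19
  N: 1
  O: 4
Molecular formula: C9H19NO4.
  M = 9(12.011) + 19(1.008) + 14.007 + 4(15.999)
    = 108.099 + 19.152 + 14.007 + 63.996 = 205.254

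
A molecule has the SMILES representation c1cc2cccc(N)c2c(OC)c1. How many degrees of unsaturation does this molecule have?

7

Atom tally by fragment:
  naphthalene ring system core → C:10 H:8
  (− 2 ring H displaced by substituents)
  + NH2 → N:1 H:2
  + OCH3 → C:1 H:3 O:1
Element totals:
  C: 11
  H: 11
  N: 1
  O: 1
Molecular formula: C11H11NO.
DoU = (2C + 2 + N − H − X) / 2 = (2·11 + 2 + 1 − 11 − 0) / 2 = 7.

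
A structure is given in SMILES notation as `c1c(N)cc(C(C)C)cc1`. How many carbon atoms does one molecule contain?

9

Atom tally by fragment:
  benzene ring core → C:6 H:6
  (− 2 ring H displaced by substituents)
  + NH2 → N:1 H:2
  + CH(CH3)2 → C:3 H:7
Element totals:
  C: 9
  H: 13
  N: 1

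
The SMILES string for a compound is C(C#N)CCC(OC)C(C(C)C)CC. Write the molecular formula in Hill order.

Atom tally by fragment:
  NCCH2 → C:2 H:2 N:1
  CH2 → C:1 H:2
  CH2 → C:1 H:2
  CH(OCH3) → C:2 H:4 O:1
  CH(CH(CH3)2) → C:4 H:8
  CH2 → C:1 H:2
  CH3 → C:1 H:3
Element totals:
  C: 12
  H: 23
  N: 1
  O: 1

C12H23NO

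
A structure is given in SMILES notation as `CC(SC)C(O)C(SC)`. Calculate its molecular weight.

Atom tally by fragment:
  CH3 → C:1 H:3
  CH(SCH3) → C:2 H:4 S:1
  CH(OH) → C:1 H:2 O:1
  CH2SCH3 → C:2 H:5 S:1
Element totals:
  C: 6
  H: 14
  O: 1
  S: 2
Molecular formula: C6H14OS2.
  M = 6(12.011) + 14(1.008) + 15.999 + 2(32.06)
    = 72.066 + 14.112 + 15.999 + 64.120 = 166.297

166.30 g/mol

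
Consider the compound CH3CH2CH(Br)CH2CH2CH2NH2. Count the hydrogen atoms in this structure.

14

Atom tally by fragment:
  CH3 → C:1 H:3
  CH2 → C:1 H:2
  CH(Br) → C:1 H:1 Br:1
  CH2 → C:1 H:2
  CH2 → C:1 H:2
  CH2NH2 → C:1 H:4 N:1
Element totals:
  C: 6
  H: 14
  Br: 1
  N: 1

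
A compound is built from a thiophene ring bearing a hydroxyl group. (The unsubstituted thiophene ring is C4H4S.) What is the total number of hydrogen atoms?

4

Atom tally by fragment:
  thiophene ring core → C:4 H:4 S:1
  (− 1 ring H displaced by substituents)
  + OH → O:1 H:1
Element totals:
  C: 4
  H: 4
  O: 1
  S: 1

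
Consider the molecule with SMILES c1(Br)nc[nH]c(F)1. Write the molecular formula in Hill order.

Atom tally by fragment:
  imidazole ring core → C:3 H:4 N:2
  (− 2 ring H displaced by substituents)
  + Br → Br:1
  + F → F:1
Element totals:
  C: 3
  H: 2
  Br: 1
  F: 1
  N: 2

C3H2BrFN2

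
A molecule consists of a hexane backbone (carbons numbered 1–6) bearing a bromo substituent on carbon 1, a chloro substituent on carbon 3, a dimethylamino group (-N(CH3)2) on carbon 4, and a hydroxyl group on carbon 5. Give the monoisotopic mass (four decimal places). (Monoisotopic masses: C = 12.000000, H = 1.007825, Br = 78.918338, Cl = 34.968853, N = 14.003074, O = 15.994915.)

Atom tally by fragment:
  BrCH2 → C:1 H:2 Br:1
  CH2 → C:1 H:2
  CH(Cl) → C:1 H:1 Cl:1
  CH(N(CH3)2) → C:3 H:7 N:1
  CH(OH) → C:1 H:2 O:1
  CH3 → C:1 H:3
Element totals:
  C: 8
  H: 17
  Br: 1
  Cl: 1
  N: 1
  O: 1
Molecular formula: C8H17BrClNO.
  M = 8(12.0) + 17(1.007825) + 78.918338 + 34.968853 + 14.003074 + 15.994915
    = 96.000000 + 17.133025 + 78.918338 + 34.968853 + 14.003074 + 15.994915 = 257.018205

257.0182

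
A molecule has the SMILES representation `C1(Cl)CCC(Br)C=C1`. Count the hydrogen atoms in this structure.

8

Atom tally by fragment:
  cyclohexene ring core → C:6 H:10
  (− 2 ring H displaced by substituents)
  + Cl → Cl:1
  + Br → Br:1
Element totals:
  C: 6
  H: 8
  Br: 1
  Cl: 1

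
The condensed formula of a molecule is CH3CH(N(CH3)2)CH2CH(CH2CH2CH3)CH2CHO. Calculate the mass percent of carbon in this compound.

71.30%

Atom tally by fragment:
  CH3 → C:1 H:3
  CH(N(CH3)2) → C:3 H:7 N:1
  CH2 → C:1 H:2
  CH(CH2CH2CH3) → C:4 H:8
  CH2CHO → C:2 H:3 O:1
Element totals:
  C: 11
  H: 23
  N: 1
  O: 1
Molecular formula: C11H23NO.
Molar mass = 185.311 g/mol.
Mass from C: 11 × 12.011 = 132.121 g/mol.
%C = 132.121 / 185.311 × 100 = 71.30%.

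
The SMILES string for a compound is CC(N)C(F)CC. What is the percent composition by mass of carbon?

Atom tally by fragment:
  CH3 → C:1 H:3
  CH(NH2) → C:1 H:3 N:1
  CH(F) → C:1 H:1 F:1
  CH2 → C:1 H:2
  CH3 → C:1 H:3
Element totals:
  C: 5
  H: 12
  F: 1
  N: 1
Molecular formula: C5H12FN.
Molar mass = 105.156 g/mol.
Mass from C: 5 × 12.011 = 60.055 g/mol.
%C = 60.055 / 105.156 × 100 = 57.11%.

57.11%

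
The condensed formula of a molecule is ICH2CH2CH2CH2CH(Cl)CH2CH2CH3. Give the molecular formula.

C8H16ClI

Element totals:
  C: 8
  H: 16
  Cl: 1
  I: 1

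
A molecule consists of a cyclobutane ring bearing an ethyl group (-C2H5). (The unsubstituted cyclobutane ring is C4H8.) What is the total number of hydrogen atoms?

12

Atom tally by fragment:
  cyclobutane ring core → C:4 H:8
  (− 1 ring H displaced by substituents)
  + C2H5 → C:2 H:5
Element totals:
  C: 6
  H: 12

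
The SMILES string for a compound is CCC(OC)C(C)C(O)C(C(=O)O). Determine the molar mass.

190.24 g/mol

Atom tally by fragment:
  CH3 → C:1 H:3
  CH2 → C:1 H:2
  CH(OCH3) → C:2 H:4 O:1
  CH(CH3) → C:2 H:4
  CH(OH) → C:1 H:2 O:1
  CH2COOH → C:2 H:3 O:2
Element totals:
  C: 9
  H: 18
  O: 4
Molecular formula: C9H18O4.
  M = 9(12.011) + 18(1.008) + 4(15.999)
    = 108.099 + 18.144 + 63.996 = 190.239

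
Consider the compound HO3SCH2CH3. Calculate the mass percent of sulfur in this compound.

29.11%

Element totals:
  C: 2
  H: 6
  O: 3
  S: 1
Molecular formula: C2H6O3S.
Molar mass = 110.127 g/mol.
Mass from S: 1 × 32.06 = 32.060 g/mol.
%S = 32.060 / 110.127 × 100 = 29.11%.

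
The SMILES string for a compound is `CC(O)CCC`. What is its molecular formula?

Atom tally by fragment:
  CH3 → C:1 H:3
  CH(OH) → C:1 H:2 O:1
  CH2 → C:1 H:2
  CH2 → C:1 H:2
  CH3 → C:1 H:3
Element totals:
  C: 5
  H: 12
  O: 1

C5H12O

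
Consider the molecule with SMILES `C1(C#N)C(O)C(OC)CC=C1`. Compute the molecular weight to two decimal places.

153.18 g/mol

Atom tally by fragment:
  cyclohexene ring core → C:6 H:10
  (− 3 ring H displaced by substituents)
  + CN → C:1 N:1
  + OH → O:1 H:1
  + OCH3 → C:1 H:3 O:1
Element totals:
  C: 8
  H: 11
  N: 1
  O: 2
Molecular formula: C8H11NO2.
  M = 8(12.011) + 11(1.008) + 14.007 + 2(15.999)
    = 96.088 + 11.088 + 14.007 + 31.998 = 153.181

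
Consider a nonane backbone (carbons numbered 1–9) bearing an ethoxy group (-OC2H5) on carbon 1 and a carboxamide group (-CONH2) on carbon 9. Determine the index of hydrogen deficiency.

Atom tally by fragment:
  C2H5OCH2 → C:3 H:7 O:1
  CH2 → C:1 H:2
  CH2 → C:1 H:2
  CH2 → C:1 H:2
  CH2 → C:1 H:2
  CH2 → C:1 H:2
  CH2 → C:1 H:2
  CH2 → C:1 H:2
  CH2CONH2 → C:2 H:4 O:1 N:1
Element totals:
  C: 12
  H: 25
  N: 1
  O: 2
Molecular formula: C12H25NO2.
DoU = (2C + 2 + N − H − X) / 2 = (2·12 + 2 + 1 − 25 − 0) / 2 = 1.

1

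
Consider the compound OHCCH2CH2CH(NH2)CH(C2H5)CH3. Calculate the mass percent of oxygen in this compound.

11.17%

Atom tally by fragment:
  OHCCH2 → C:2 H:3 O:1
  CH2 → C:1 H:2
  CH(NH2) → C:1 H:3 N:1
  CH(C2H5) → C:3 H:6
  CH3 → C:1 H:3
Element totals:
  C: 8
  H: 17
  N: 1
  O: 1
Molecular formula: C8H17NO.
Molar mass = 143.230 g/mol.
Mass from O: 1 × 15.999 = 15.999 g/mol.
%O = 15.999 / 143.230 × 100 = 11.17%.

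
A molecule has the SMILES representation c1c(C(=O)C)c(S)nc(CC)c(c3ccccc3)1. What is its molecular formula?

Atom tally by fragment:
  pyridine ring core → C:5 H:5 N:1
  (− 4 ring H displaced by substituents)
  + COCH3 → C:2 H:3 O:1
  + SH → S:1 H:1
  + C2H5 → C:2 H:5
  + C6H5 → C:6 H:5
Element totals:
  C: 15
  H: 15
  N: 1
  O: 1
  S: 1

C15H15NOS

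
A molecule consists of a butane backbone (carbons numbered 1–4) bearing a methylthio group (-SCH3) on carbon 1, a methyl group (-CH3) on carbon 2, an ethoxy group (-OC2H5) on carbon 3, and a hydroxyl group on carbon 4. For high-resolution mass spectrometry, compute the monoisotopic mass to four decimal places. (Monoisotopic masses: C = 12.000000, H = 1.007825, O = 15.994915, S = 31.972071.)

Atom tally by fragment:
  CH3SCH2 → C:2 H:5 S:1
  CH(CH3) → C:2 H:4
  CH(OC2H5) → C:3 H:6 O:1
  CH2OH → C:1 H:3 O:1
Element totals:
  C: 8
  H: 18
  O: 2
  S: 1
Molecular formula: C8H18O2S.
  M = 8(12.0) + 18(1.007825) + 2(15.994915) + 31.972071
    = 96.000000 + 18.140850 + 31.989830 + 31.972071 = 178.102751

178.1028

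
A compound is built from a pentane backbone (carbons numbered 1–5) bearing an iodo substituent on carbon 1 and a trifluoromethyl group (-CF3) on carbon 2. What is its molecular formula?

Atom tally by fragment:
  ICH2 → C:1 H:2 I:1
  CH(CF3) → C:2 H:1 F:3
  CH2 → C:1 H:2
  CH2 → C:1 H:2
  CH3 → C:1 H:3
Element totals:
  C: 6
  H: 10
  F: 3
  I: 1

C6H10F3I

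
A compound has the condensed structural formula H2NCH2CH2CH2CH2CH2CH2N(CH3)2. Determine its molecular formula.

C8H20N2

Atom tally by fragment:
  H2NCH2 → C:1 H:4 N:1
  CH2 → C:1 H:2
  CH2 → C:1 H:2
  CH2 → C:1 H:2
  CH2 → C:1 H:2
  CH2N(CH3)2 → C:3 H:8 N:1
Element totals:
  C: 8
  H: 20
  N: 2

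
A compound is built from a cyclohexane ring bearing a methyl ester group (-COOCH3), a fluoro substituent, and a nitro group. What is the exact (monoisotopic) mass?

Atom tally by fragment:
  cyclohexane ring core → C:6 H:12
  (− 3 ring H displaced by substituents)
  + COOCH3 → C:2 H:3 O:2
  + F → F:1
  + NO2 → N:1 O:2
Element totals:
  C: 8
  H: 12
  F: 1
  N: 1
  O: 4
Molecular formula: C8H12FNO4.
  M = 8(12.0) + 12(1.007825) + 18.998403 + 14.003074 + 4(15.994915)
    = 96.000000 + 12.093900 + 18.998403 + 14.003074 + 63.979660 = 205.075037

205.0750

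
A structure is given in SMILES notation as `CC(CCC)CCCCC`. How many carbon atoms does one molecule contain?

10

Atom tally by fragment:
  CH3 → C:1 H:3
  CH(CH2CH2CH3) → C:4 H:8
  CH2 → C:1 H:2
  CH2 → C:1 H:2
  CH2 → C:1 H:2
  CH2 → C:1 H:2
  CH3 → C:1 H:3
Element totals:
  C: 10
  H: 22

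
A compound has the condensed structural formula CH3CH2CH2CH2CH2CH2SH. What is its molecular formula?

C6H14S

Element totals:
  C: 6
  H: 14
  S: 1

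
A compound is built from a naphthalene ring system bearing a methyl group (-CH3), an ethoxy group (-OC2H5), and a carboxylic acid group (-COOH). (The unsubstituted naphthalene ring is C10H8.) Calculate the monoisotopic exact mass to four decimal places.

230.0943

Atom tally by fragment:
  naphthalene ring system core → C:10 H:8
  (− 3 ring H displaced by substituents)
  + CH3 → C:1 H:3
  + OC2H5 → C:2 H:5 O:1
  + COOH → C:1 H:1 O:2
Element totals:
  C: 14
  H: 14
  O: 3
Molecular formula: C14H14O3.
  M = 14(12.0) + 14(1.007825) + 3(15.994915)
    = 168.000000 + 14.109550 + 47.984745 = 230.094295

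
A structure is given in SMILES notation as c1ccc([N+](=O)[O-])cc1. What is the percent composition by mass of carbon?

Atom tally by fragment:
  benzene ring core → C:6 H:6
  (− 1 ring H displaced by substituents)
  + NO2 → N:1 O:2
Element totals:
  C: 6
  H: 5
  N: 1
  O: 2
Molecular formula: C6H5NO2.
Molar mass = 123.111 g/mol.
Mass from C: 6 × 12.011 = 72.066 g/mol.
%C = 72.066 / 123.111 × 100 = 58.54%.

58.54%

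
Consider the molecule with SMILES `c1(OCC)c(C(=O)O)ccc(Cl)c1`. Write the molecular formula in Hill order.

C9H9ClO3

Atom tally by fragment:
  benzene ring core → C:6 H:6
  (− 3 ring H displaced by substituents)
  + OC2H5 → C:2 H:5 O:1
  + COOH → C:1 H:1 O:2
  + Cl → Cl:1
Element totals:
  C: 9
  H: 9
  Cl: 1
  O: 3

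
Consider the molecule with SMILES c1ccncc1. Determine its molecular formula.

Atom tally by fragment:
  pyridine ring core → C:5 H:5 N:1
Element totals:
  C: 5
  H: 5
  N: 1

C5H5N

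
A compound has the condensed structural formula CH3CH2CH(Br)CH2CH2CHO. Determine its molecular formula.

Atom tally by fragment:
  CH3 → C:1 H:3
  CH2 → C:1 H:2
  CH(Br) → C:1 H:1 Br:1
  CH2 → C:1 H:2
  CH2CHO → C:2 H:3 O:1
Element totals:
  C: 6
  H: 11
  Br: 1
  O: 1

C6H11BrO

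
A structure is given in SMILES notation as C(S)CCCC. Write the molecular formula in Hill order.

Atom tally by fragment:
  HSCH2 → C:1 H:3 S:1
  CH2 → C:1 H:2
  CH2 → C:1 H:2
  CH2 → C:1 H:2
  CH3 → C:1 H:3
Element totals:
  C: 5
  H: 12
  S: 1

C5H12S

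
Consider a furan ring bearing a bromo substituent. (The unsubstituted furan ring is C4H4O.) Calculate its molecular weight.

146.97 g/mol

Atom tally by fragment:
  furan ring core → C:4 H:4 O:1
  (− 1 ring H displaced by substituents)
  + Br → Br:1
Element totals:
  C: 4
  H: 3
  Br: 1
  O: 1
Molecular formula: C4H3BrO.
  M = 4(12.011) + 3(1.008) + 79.904 + 15.999
    = 48.044 + 3.024 + 79.904 + 15.999 = 146.971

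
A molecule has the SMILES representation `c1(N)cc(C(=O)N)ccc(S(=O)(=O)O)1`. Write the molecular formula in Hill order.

Atom tally by fragment:
  benzene ring core → C:6 H:6
  (− 3 ring H displaced by substituents)
  + NH2 → N:1 H:2
  + CONH2 → C:1 H:2 O:1 N:1
  + SO3H → S:1 O:3 H:1
Element totals:
  C: 7
  H: 8
  N: 2
  O: 4
  S: 1

C7H8N2O4S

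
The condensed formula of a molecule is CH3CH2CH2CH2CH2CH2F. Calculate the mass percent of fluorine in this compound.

18.24%

Element totals:
  C: 6
  H: 13
  F: 1
Molecular formula: C6H13F.
Molar mass = 104.168 g/mol.
Mass from F: 1 × 18.998 = 18.998 g/mol.
%F = 18.998 / 104.168 × 100 = 18.24%.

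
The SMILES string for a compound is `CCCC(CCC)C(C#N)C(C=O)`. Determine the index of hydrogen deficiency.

3

Atom tally by fragment:
  CH3 → C:1 H:3
  CH2 → C:1 H:2
  CH2 → C:1 H:2
  CH(CH2CH2CH3) → C:4 H:8
  CH(CN) → C:2 H:1 N:1
  CH2CHO → C:2 H:3 O:1
Element totals:
  C: 11
  H: 19
  N: 1
  O: 1
Molecular formula: C11H19NO.
DoU = (2C + 2 + N − H − X) / 2 = (2·11 + 2 + 1 − 19 − 0) / 2 = 3.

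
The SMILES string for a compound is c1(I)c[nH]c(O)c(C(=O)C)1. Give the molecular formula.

Atom tally by fragment:
  pyrrole ring core → C:4 H:5 N:1
  (− 3 ring H displaced by substituents)
  + I → I:1
  + OH → O:1 H:1
  + COCH3 → C:2 H:3 O:1
Element totals:
  C: 6
  H: 6
  I: 1
  N: 1
  O: 2

C6H6INO2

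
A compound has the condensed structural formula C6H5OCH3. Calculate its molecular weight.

108.14 g/mol

Atom tally by fragment:
  benzene ring core → C:6 H:6
  (− 1 ring H displaced by substituents)
  + OCH3 → C:1 H:3 O:1
Element totals:
  C: 7
  H: 8
  O: 1
Molecular formula: C7H8O.
  M = 7(12.011) + 8(1.008) + 15.999
    = 84.077 + 8.064 + 15.999 = 108.140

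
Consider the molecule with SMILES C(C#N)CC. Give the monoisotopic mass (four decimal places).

69.0578

Atom tally by fragment:
  NCCH2 → C:2 H:2 N:1
  CH2 → C:1 H:2
  CH3 → C:1 H:3
Element totals:
  C: 4
  H: 7
  N: 1
Molecular formula: C4H7N.
  M = 4(12.0) + 7(1.007825) + 14.003074
    = 48.000000 + 7.054775 + 14.003074 = 69.057849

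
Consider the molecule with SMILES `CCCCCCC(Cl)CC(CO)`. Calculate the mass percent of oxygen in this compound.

8.30%

Atom tally by fragment:
  CH3 → C:1 H:3
  CH2 → C:1 H:2
  CH2 → C:1 H:2
  CH2 → C:1 H:2
  CH2 → C:1 H:2
  CH2 → C:1 H:2
  CH(Cl) → C:1 H:1 Cl:1
  CH2 → C:1 H:2
  CH2CH2OH → C:2 H:5 O:1
Element totals:
  C: 10
  H: 21
  Cl: 1
  O: 1
Molecular formula: C10H21ClO.
Molar mass = 192.727 g/mol.
Mass from O: 1 × 15.999 = 15.999 g/mol.
%O = 15.999 / 192.727 × 100 = 8.30%.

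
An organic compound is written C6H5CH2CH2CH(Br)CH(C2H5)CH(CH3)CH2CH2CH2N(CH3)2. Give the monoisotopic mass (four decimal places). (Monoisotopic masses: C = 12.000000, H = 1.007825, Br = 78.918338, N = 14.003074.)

Element totals:
  C: 19
  H: 32
  Br: 1
  N: 1
Molecular formula: C19H32BrN.
  M = 19(12.0) + 32(1.007825) + 78.918338 + 14.003074
    = 228.000000 + 32.250400 + 78.918338 + 14.003074 = 353.171812

353.1718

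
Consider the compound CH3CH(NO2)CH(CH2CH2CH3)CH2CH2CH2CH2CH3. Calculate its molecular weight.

201.31 g/mol

Element totals:
  C: 11
  H: 23
  N: 1
  O: 2
Molecular formula: C11H23NO2.
  M = 11(12.011) + 23(1.008) + 14.007 + 2(15.999)
    = 132.121 + 23.184 + 14.007 + 31.998 = 201.310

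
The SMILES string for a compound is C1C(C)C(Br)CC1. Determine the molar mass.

Atom tally by fragment:
  cyclopentane ring core → C:5 H:10
  (− 2 ring H displaced by substituents)
  + CH3 → C:1 H:3
  + Br → Br:1
Element totals:
  C: 6
  H: 11
  Br: 1
Molecular formula: C6H11Br.
  M = 6(12.011) + 11(1.008) + 79.904
    = 72.066 + 11.088 + 79.904 = 163.058

163.06 g/mol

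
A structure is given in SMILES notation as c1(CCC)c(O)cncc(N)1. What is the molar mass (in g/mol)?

152.20 g/mol

Atom tally by fragment:
  pyridine ring core → C:5 H:5 N:1
  (− 3 ring H displaced by substituents)
  + CH2CH2CH3 → C:3 H:7
  + OH → O:1 H:1
  + NH2 → N:1 H:2
Element totals:
  C: 8
  H: 12
  N: 2
  O: 1
Molecular formula: C8H12N2O.
  M = 8(12.011) + 12(1.008) + 2(14.007) + 15.999
    = 96.088 + 12.096 + 28.014 + 15.999 = 152.197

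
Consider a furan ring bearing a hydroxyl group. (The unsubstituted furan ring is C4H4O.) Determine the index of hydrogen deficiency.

Atom tally by fragment:
  furan ring core → C:4 H:4 O:1
  (− 1 ring H displaced by substituents)
  + OH → O:1 H:1
Element totals:
  C: 4
  H: 4
  O: 2
Molecular formula: C4H4O2.
DoU = (2C + 2 + N − H − X) / 2 = (2·4 + 2 + 0 − 4 − 0) / 2 = 3.

3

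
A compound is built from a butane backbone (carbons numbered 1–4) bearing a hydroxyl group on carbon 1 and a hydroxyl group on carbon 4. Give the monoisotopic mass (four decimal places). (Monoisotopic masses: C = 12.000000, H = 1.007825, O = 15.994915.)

Atom tally by fragment:
  HOCH2 → C:1 H:3 O:1
  CH2 → C:1 H:2
  CH2 → C:1 H:2
  CH2OH → C:1 H:3 O:1
Element totals:
  C: 4
  H: 10
  O: 2
Molecular formula: C4H10O2.
  M = 4(12.0) + 10(1.007825) + 2(15.994915)
    = 48.000000 + 10.078250 + 31.989830 = 90.068080

90.0681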